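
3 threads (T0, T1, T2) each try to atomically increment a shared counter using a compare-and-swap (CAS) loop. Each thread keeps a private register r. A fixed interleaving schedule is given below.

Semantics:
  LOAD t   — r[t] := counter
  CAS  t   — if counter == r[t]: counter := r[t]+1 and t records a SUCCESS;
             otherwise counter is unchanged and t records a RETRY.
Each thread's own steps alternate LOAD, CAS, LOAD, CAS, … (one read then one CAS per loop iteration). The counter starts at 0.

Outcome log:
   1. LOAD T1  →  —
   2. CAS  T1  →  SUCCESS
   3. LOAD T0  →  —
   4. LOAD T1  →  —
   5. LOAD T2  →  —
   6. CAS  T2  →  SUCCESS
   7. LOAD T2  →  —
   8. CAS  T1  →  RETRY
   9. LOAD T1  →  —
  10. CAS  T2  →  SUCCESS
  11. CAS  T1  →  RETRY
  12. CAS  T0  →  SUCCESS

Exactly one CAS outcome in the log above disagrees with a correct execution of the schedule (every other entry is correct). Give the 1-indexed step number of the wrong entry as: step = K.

step = 12

Correct run:
[1] T1.load  rd  (counter 0, T1.r 0)
[2] T1.cas  hit  (counter 1, T1.r 0)
[3] T0.load  rd  (counter 1, T0.r 1)
[4] T1.load  rd  (counter 1, T1.r 1)
[5] T2.load  rd  (counter 1, T2.r 1)
[6] T2.cas  hit  (counter 2, T2.r 1)
[7] T2.load  rd  (counter 2, T2.r 2)
[8] T1.cas  miss  (counter 2, T1.r 1)
[9] T1.load  rd  (counter 2, T1.r 2)
[10] T2.cas  hit  (counter 3, T2.r 2)
[11] T1.cas  miss  (counter 3, T1.r 2)
[12] T0.cas  miss  (counter 3, T0.r 1)
Flip is step 12.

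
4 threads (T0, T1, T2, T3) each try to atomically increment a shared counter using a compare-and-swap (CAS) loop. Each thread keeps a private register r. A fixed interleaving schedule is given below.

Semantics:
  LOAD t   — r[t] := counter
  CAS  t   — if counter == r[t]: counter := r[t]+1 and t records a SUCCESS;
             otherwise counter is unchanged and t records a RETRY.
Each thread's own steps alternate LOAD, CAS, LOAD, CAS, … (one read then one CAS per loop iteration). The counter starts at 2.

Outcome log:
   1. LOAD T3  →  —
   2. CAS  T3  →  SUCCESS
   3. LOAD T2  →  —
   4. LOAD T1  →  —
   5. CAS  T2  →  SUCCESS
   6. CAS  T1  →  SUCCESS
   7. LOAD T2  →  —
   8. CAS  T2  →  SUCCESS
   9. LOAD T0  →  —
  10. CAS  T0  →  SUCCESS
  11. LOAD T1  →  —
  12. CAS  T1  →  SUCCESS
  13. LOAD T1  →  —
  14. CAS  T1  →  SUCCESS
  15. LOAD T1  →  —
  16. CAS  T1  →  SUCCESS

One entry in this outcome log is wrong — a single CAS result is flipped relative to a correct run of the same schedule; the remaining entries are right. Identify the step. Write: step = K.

step = 6

Reference trace:
1. LOAD T3 → mem=2 r[T3]=2 [LOAD]
2. CAS T3 → mem=3 r[T3]=2 [OK]
3. LOAD T2 → mem=3 r[T2]=3 [LOAD]
4. LOAD T1 → mem=3 r[T1]=3 [LOAD]
5. CAS T2 → mem=4 r[T2]=3 [OK]
6. CAS T1 → mem=4 r[T1]=3 [RETRY]
7. LOAD T2 → mem=4 r[T2]=4 [LOAD]
8. CAS T2 → mem=5 r[T2]=4 [OK]
9. LOAD T0 → mem=5 r[T0]=5 [LOAD]
10. CAS T0 → mem=6 r[T0]=5 [OK]
11. LOAD T1 → mem=6 r[T1]=6 [LOAD]
12. CAS T1 → mem=7 r[T1]=6 [OK]
13. LOAD T1 → mem=7 r[T1]=7 [LOAD]
14. CAS T1 → mem=8 r[T1]=7 [OK]
15. LOAD T1 → mem=8 r[T1]=8 [LOAD]
16. CAS T1 → mem=9 r[T1]=8 [OK]
Flip is step 6.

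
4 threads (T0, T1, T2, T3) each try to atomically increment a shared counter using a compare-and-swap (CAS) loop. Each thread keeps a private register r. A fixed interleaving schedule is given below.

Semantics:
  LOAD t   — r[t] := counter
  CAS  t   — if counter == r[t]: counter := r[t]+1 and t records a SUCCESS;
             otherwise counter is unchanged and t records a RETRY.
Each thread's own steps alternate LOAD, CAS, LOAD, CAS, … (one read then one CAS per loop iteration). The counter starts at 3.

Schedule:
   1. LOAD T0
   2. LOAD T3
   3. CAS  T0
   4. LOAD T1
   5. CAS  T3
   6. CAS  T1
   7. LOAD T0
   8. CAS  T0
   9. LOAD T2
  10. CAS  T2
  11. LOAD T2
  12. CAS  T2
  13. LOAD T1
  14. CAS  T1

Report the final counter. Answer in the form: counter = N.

step 1: T0 LOAD ⇒ load; ctr=3 reg=3
step 2: T3 LOAD ⇒ load; ctr=3 reg=3
step 3: T0 CAS ⇒ ok; ctr=4 reg=3
step 4: T1 LOAD ⇒ load; ctr=4 reg=4
step 5: T3 CAS ⇒ retry; ctr=4 reg=3
step 6: T1 CAS ⇒ ok; ctr=5 reg=4
step 7: T0 LOAD ⇒ load; ctr=5 reg=5
step 8: T0 CAS ⇒ ok; ctr=6 reg=5
step 9: T2 LOAD ⇒ load; ctr=6 reg=6
step 10: T2 CAS ⇒ ok; ctr=7 reg=6
step 11: T2 LOAD ⇒ load; ctr=7 reg=7
step 12: T2 CAS ⇒ ok; ctr=8 reg=7
step 13: T1 LOAD ⇒ load; ctr=8 reg=8
step 14: T1 CAS ⇒ ok; ctr=9 reg=8

counter = 9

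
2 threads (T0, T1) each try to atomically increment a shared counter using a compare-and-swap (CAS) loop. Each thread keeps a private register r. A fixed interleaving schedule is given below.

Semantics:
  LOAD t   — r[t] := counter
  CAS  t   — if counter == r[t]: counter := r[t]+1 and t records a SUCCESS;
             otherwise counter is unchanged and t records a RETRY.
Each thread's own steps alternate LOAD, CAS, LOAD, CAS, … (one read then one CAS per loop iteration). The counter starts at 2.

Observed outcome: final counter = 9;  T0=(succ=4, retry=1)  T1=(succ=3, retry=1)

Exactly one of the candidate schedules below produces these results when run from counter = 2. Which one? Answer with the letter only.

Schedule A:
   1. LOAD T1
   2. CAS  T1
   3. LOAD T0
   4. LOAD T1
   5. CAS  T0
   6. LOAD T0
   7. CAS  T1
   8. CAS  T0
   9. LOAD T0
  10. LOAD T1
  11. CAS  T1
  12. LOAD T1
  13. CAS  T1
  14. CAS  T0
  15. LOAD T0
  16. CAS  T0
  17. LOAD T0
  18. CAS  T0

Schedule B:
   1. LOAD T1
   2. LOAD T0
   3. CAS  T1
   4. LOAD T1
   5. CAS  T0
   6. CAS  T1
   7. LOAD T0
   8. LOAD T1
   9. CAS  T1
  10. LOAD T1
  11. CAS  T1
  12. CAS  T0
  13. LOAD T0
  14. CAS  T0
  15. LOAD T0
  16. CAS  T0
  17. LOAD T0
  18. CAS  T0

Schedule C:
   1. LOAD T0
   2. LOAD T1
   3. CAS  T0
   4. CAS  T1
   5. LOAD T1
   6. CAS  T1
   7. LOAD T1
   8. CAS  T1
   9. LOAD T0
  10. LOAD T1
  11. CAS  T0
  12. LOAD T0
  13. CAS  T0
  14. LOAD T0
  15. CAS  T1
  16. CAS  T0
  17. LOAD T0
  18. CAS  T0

A

Run A:
[1] T1.load  rd  (counter 2, T1.r 2)
[2] T1.cas  hit  (counter 3, T1.r 2)
[3] T0.load  rd  (counter 3, T0.r 3)
[4] T1.load  rd  (counter 3, T1.r 3)
[5] T0.cas  hit  (counter 4, T0.r 3)
[6] T0.load  rd  (counter 4, T0.r 4)
[7] T1.cas  miss  (counter 4, T1.r 3)
[8] T0.cas  hit  (counter 5, T0.r 4)
[9] T0.load  rd  (counter 5, T0.r 5)
[10] T1.load  rd  (counter 5, T1.r 5)
[11] T1.cas  hit  (counter 6, T1.r 5)
[12] T1.load  rd  (counter 6, T1.r 6)
[13] T1.cas  hit  (counter 7, T1.r 6)
[14] T0.cas  miss  (counter 7, T0.r 5)
[15] T0.load  rd  (counter 7, T0.r 7)
[16] T0.cas  hit  (counter 8, T0.r 7)
[17] T0.load  rd  (counter 8, T0.r 8)
[18] T0.cas  hit  (counter 9, T0.r 8)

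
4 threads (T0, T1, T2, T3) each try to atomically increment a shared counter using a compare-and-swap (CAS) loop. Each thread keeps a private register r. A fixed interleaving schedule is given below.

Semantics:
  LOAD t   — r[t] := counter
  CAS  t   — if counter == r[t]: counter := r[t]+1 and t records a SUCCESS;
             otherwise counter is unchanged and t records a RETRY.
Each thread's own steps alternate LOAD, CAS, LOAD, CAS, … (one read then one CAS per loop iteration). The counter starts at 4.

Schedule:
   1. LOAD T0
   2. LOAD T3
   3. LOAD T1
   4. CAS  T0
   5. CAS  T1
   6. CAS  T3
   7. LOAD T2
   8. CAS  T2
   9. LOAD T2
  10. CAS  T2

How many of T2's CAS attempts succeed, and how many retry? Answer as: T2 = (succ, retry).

1. LOAD T0 → mem=4 r[T0]=4 [LOAD]
2. LOAD T3 → mem=4 r[T3]=4 [LOAD]
3. LOAD T1 → mem=4 r[T1]=4 [LOAD]
4. CAS T0 → mem=5 r[T0]=4 [OK]
5. CAS T1 → mem=5 r[T1]=4 [RETRY]
6. CAS T3 → mem=5 r[T3]=4 [RETRY]
7. LOAD T2 → mem=5 r[T2]=5 [LOAD]
8. CAS T2 → mem=6 r[T2]=5 [OK]
9. LOAD T2 → mem=6 r[T2]=6 [LOAD]
10. CAS T2 → mem=7 r[T2]=6 [OK]

T2 = (2, 0)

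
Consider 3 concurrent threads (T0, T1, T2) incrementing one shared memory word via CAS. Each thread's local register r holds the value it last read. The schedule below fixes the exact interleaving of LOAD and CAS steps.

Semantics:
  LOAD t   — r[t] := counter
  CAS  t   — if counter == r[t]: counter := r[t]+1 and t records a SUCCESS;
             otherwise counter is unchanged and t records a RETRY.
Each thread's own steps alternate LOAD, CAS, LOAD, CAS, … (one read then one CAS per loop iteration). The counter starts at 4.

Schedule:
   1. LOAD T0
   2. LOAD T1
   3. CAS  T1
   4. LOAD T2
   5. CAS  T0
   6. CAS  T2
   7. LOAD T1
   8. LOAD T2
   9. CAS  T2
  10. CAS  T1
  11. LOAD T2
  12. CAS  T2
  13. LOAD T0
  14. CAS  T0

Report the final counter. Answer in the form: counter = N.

   1) LOAD T0:  M=4  r_T0=4
   2) LOAD T1:  M=4  r_T1=4
   3) CAS  T1:  M=5  r_T1=4 ✓
   4) LOAD T2:  M=5  r_T2=5
   5) CAS  T0:  M=5  r_T0=4 ✗
   6) CAS  T2:  M=6  r_T2=5 ✓
   7) LOAD T1:  M=6  r_T1=6
   8) LOAD T2:  M=6  r_T2=6
   9) CAS  T2:  M=7  r_T2=6 ✓
  10) CAS  T1:  M=7  r_T1=6 ✗
  11) LOAD T2:  M=7  r_T2=7
  12) CAS  T2:  M=8  r_T2=7 ✓
  13) LOAD T0:  M=8  r_T0=8
  14) CAS  T0:  M=9  r_T0=8 ✓

counter = 9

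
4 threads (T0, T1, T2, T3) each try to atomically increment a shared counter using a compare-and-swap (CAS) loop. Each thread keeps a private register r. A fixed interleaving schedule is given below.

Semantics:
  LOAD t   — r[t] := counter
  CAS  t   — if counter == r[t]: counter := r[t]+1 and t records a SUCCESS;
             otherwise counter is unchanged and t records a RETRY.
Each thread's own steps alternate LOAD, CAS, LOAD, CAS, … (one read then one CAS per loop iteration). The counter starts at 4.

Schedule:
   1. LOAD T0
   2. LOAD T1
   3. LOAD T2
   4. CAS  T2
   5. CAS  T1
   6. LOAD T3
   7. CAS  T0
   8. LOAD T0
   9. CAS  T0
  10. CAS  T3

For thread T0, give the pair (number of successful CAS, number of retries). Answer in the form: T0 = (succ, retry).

#1 T0 reads 4
#2 T1 reads 4
#3 T2 reads 4
#4 T2 CAS(4→5) writes; counter now 5
#5 T1 CAS(4→5) fails; counter now 5
#6 T3 reads 5
#7 T0 CAS(4→5) fails; counter now 5
#8 T0 reads 5
#9 T0 CAS(5→6) writes; counter now 6
#10 T3 CAS(5→6) fails; counter now 6

T0 = (1, 1)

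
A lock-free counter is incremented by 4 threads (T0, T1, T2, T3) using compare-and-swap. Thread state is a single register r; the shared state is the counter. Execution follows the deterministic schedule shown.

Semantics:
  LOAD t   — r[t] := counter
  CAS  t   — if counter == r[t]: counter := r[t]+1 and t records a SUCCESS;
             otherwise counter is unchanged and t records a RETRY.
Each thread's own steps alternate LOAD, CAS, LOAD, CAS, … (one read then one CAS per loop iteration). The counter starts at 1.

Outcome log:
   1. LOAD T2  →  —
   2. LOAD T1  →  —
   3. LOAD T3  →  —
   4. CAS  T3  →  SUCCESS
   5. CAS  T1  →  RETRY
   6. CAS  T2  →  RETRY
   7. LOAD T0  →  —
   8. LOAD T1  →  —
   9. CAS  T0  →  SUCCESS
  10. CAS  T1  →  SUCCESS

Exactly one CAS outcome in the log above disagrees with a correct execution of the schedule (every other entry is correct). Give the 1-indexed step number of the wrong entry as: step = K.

Re-executing:
1. LOAD T2 → mem=1 r[T2]=1 [LOAD]
2. LOAD T1 → mem=1 r[T1]=1 [LOAD]
3. LOAD T3 → mem=1 r[T3]=1 [LOAD]
4. CAS T3 → mem=2 r[T3]=1 [OK]
5. CAS T1 → mem=2 r[T1]=1 [RETRY]
6. CAS T2 → mem=2 r[T2]=1 [RETRY]
7. LOAD T0 → mem=2 r[T0]=2 [LOAD]
8. LOAD T1 → mem=2 r[T1]=2 [LOAD]
9. CAS T0 → mem=3 r[T0]=2 [OK]
10. CAS T1 → mem=3 r[T1]=2 [RETRY]
Flip is step 10.

step = 10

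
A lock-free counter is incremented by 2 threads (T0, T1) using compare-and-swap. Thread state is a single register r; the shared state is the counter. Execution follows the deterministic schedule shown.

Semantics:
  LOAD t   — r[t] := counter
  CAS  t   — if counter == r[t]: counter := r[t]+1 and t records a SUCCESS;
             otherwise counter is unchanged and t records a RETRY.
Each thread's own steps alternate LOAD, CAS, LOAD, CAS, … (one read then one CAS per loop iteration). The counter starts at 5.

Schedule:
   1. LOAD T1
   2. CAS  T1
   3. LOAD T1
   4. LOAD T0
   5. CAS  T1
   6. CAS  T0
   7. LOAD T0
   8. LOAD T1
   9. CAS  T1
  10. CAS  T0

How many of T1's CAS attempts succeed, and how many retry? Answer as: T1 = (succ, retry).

   1) LOAD T1:  M=5  r_T1=5
   2) CAS  T1:  M=6  r_T1=5 ✓
   3) LOAD T1:  M=6  r_T1=6
   4) LOAD T0:  M=6  r_T0=6
   5) CAS  T1:  M=7  r_T1=6 ✓
   6) CAS  T0:  M=7  r_T0=6 ✗
   7) LOAD T0:  M=7  r_T0=7
   8) LOAD T1:  M=7  r_T1=7
   9) CAS  T1:  M=8  r_T1=7 ✓
  10) CAS  T0:  M=8  r_T0=7 ✗

T1 = (3, 0)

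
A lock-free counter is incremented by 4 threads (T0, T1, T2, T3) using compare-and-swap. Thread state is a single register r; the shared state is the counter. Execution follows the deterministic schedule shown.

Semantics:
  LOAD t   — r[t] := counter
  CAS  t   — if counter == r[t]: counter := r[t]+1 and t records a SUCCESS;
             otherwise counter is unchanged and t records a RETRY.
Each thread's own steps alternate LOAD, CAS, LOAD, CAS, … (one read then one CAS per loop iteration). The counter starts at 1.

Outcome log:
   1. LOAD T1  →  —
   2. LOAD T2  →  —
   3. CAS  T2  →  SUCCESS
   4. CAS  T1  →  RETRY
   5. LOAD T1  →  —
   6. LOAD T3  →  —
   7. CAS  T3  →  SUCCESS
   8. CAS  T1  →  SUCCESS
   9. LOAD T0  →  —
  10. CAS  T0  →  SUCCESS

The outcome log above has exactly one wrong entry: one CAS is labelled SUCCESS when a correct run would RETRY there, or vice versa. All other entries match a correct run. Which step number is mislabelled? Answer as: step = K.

step = 8

Reference trace:
step 1: T1 LOAD ⇒ load; ctr=1 reg=1
step 2: T2 LOAD ⇒ load; ctr=1 reg=1
step 3: T2 CAS ⇒ ok; ctr=2 reg=1
step 4: T1 CAS ⇒ retry; ctr=2 reg=1
step 5: T1 LOAD ⇒ load; ctr=2 reg=2
step 6: T3 LOAD ⇒ load; ctr=2 reg=2
step 7: T3 CAS ⇒ ok; ctr=3 reg=2
step 8: T1 CAS ⇒ retry; ctr=3 reg=2
step 9: T0 LOAD ⇒ load; ctr=3 reg=3
step 10: T0 CAS ⇒ ok; ctr=4 reg=3
Flip is step 8.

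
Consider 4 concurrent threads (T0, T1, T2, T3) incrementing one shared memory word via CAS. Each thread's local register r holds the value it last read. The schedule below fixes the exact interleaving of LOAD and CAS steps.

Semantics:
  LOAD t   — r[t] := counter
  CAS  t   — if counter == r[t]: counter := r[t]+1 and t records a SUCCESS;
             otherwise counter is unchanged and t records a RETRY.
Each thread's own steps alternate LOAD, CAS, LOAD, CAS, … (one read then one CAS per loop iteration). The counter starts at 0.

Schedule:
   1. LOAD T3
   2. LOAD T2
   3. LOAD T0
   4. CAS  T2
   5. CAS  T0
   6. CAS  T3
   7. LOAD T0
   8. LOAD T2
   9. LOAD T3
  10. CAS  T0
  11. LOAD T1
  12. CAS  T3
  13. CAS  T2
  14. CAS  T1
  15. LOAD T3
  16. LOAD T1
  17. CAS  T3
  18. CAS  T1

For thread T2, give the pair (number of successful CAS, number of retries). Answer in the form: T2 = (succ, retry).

T2 = (1, 1)

   1) LOAD T3:  M=0  r_T3=0
   2) LOAD T2:  M=0  r_T2=0
   3) LOAD T0:  M=0  r_T0=0
   4) CAS  T2:  M=1  r_T2=0 ✓
   5) CAS  T0:  M=1  r_T0=0 ✗
   6) CAS  T3:  M=1  r_T3=0 ✗
   7) LOAD T0:  M=1  r_T0=1
   8) LOAD T2:  M=1  r_T2=1
   9) LOAD T3:  M=1  r_T3=1
  10) CAS  T0:  M=2  r_T0=1 ✓
  11) LOAD T1:  M=2  r_T1=2
  12) CAS  T3:  M=2  r_T3=1 ✗
  13) CAS  T2:  M=2  r_T2=1 ✗
  14) CAS  T1:  M=3  r_T1=2 ✓
  15) LOAD T3:  M=3  r_T3=3
  16) LOAD T1:  M=3  r_T1=3
  17) CAS  T3:  M=4  r_T3=3 ✓
  18) CAS  T1:  M=4  r_T1=3 ✗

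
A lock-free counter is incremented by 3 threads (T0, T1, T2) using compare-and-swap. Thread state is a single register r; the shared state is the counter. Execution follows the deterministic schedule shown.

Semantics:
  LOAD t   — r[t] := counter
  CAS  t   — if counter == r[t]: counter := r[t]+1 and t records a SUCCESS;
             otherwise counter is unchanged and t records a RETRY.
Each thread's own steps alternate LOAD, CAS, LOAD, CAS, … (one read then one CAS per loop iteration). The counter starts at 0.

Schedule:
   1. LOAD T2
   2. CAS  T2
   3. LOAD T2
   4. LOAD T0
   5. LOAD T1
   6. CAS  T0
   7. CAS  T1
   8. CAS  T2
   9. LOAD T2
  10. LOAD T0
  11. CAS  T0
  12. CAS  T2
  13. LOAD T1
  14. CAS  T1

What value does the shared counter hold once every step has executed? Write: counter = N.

counter = 4

T2 LOAD — after: cnt=0, r=0 — load
T2 CAS — after: cnt=1, r=0 — ok
T2 LOAD — after: cnt=1, r=1 — load
T0 LOAD — after: cnt=1, r=1 — load
T1 LOAD — after: cnt=1, r=1 — load
T0 CAS — after: cnt=2, r=1 — ok
T1 CAS — after: cnt=2, r=1 — retry
T2 CAS — after: cnt=2, r=1 — retry
T2 LOAD — after: cnt=2, r=2 — load
T0 LOAD — after: cnt=2, r=2 — load
T0 CAS — after: cnt=3, r=2 — ok
T2 CAS — after: cnt=3, r=2 — retry
T1 LOAD — after: cnt=3, r=3 — load
T1 CAS — after: cnt=4, r=3 — ok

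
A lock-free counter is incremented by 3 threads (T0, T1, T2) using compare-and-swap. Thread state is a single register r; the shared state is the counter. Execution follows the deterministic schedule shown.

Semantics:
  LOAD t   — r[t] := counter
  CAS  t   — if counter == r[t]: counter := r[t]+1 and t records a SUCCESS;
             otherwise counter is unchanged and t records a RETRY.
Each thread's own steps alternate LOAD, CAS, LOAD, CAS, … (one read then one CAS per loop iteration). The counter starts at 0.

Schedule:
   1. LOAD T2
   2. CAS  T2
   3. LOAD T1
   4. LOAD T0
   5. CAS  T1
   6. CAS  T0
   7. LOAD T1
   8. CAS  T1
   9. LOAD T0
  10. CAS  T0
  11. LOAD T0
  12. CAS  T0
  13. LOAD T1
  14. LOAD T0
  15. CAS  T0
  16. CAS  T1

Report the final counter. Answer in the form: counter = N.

1. LOAD T2 → mem=0 r[T2]=0 [LOAD]
2. CAS T2 → mem=1 r[T2]=0 [OK]
3. LOAD T1 → mem=1 r[T1]=1 [LOAD]
4. LOAD T0 → mem=1 r[T0]=1 [LOAD]
5. CAS T1 → mem=2 r[T1]=1 [OK]
6. CAS T0 → mem=2 r[T0]=1 [RETRY]
7. LOAD T1 → mem=2 r[T1]=2 [LOAD]
8. CAS T1 → mem=3 r[T1]=2 [OK]
9. LOAD T0 → mem=3 r[T0]=3 [LOAD]
10. CAS T0 → mem=4 r[T0]=3 [OK]
11. LOAD T0 → mem=4 r[T0]=4 [LOAD]
12. CAS T0 → mem=5 r[T0]=4 [OK]
13. LOAD T1 → mem=5 r[T1]=5 [LOAD]
14. LOAD T0 → mem=5 r[T0]=5 [LOAD]
15. CAS T0 → mem=6 r[T0]=5 [OK]
16. CAS T1 → mem=6 r[T1]=5 [RETRY]

counter = 6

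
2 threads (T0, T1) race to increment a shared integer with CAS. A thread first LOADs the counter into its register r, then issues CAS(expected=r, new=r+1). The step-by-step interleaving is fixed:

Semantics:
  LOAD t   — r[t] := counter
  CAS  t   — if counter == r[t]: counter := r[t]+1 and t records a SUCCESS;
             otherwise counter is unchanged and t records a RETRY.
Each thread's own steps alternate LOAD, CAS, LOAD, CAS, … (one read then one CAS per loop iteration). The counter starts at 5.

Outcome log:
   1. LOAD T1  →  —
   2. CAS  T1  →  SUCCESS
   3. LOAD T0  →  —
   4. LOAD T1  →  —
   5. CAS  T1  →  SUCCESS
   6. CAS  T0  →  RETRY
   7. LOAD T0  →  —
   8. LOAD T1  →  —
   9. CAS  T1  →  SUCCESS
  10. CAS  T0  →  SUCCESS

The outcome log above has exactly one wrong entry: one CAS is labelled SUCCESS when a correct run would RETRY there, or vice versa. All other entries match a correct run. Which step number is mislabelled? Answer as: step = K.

Correct run:
   1) LOAD T1:  M=5  r_T1=5
   2) CAS  T1:  M=6  r_T1=5 ✓
   3) LOAD T0:  M=6  r_T0=6
   4) LOAD T1:  M=6  r_T1=6
   5) CAS  T1:  M=7  r_T1=6 ✓
   6) CAS  T0:  M=7  r_T0=6 ✗
   7) LOAD T0:  M=7  r_T0=7
   8) LOAD T1:  M=7  r_T1=7
   9) CAS  T1:  M=8  r_T1=7 ✓
  10) CAS  T0:  M=8  r_T0=7 ✗
Log disagrees first at step 10.

step = 10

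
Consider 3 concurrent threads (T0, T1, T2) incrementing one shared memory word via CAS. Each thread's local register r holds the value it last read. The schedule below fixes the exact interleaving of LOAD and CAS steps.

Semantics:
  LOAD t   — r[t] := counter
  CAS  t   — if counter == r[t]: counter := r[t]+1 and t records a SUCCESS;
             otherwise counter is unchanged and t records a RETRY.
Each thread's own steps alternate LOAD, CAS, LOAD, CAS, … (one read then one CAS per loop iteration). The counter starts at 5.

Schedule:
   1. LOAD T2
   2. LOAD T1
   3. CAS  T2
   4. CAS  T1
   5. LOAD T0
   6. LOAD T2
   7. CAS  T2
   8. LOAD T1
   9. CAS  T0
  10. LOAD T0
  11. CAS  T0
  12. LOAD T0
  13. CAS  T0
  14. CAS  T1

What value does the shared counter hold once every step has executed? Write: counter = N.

step 1: T2 LOAD ⇒ load; ctr=5 reg=5
step 2: T1 LOAD ⇒ load; ctr=5 reg=5
step 3: T2 CAS ⇒ ok; ctr=6 reg=5
step 4: T1 CAS ⇒ retry; ctr=6 reg=5
step 5: T0 LOAD ⇒ load; ctr=6 reg=6
step 6: T2 LOAD ⇒ load; ctr=6 reg=6
step 7: T2 CAS ⇒ ok; ctr=7 reg=6
step 8: T1 LOAD ⇒ load; ctr=7 reg=7
step 9: T0 CAS ⇒ retry; ctr=7 reg=6
step 10: T0 LOAD ⇒ load; ctr=7 reg=7
step 11: T0 CAS ⇒ ok; ctr=8 reg=7
step 12: T0 LOAD ⇒ load; ctr=8 reg=8
step 13: T0 CAS ⇒ ok; ctr=9 reg=8
step 14: T1 CAS ⇒ retry; ctr=9 reg=7

counter = 9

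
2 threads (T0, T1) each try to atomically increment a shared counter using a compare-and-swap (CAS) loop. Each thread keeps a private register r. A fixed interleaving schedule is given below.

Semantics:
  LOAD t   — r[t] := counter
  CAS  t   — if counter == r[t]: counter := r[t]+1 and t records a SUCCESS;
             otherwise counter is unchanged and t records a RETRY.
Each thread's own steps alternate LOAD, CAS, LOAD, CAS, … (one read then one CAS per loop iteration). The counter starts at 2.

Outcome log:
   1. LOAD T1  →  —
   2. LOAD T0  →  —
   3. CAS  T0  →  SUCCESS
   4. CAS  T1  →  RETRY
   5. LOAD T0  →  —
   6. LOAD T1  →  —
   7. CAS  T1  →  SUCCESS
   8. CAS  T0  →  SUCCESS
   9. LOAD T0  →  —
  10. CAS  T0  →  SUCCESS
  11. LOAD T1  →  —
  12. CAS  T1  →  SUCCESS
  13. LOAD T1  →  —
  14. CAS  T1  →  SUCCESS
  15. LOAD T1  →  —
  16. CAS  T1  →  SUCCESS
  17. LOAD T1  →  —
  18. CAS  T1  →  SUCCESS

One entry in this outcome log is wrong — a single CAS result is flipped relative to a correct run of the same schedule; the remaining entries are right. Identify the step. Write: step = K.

step = 8

Reference trace:
T1 LOAD — after: cnt=2, r=2 — load
T0 LOAD — after: cnt=2, r=2 — load
T0 CAS — after: cnt=3, r=2 — ok
T1 CAS — after: cnt=3, r=2 — retry
T0 LOAD — after: cnt=3, r=3 — load
T1 LOAD — after: cnt=3, r=3 — load
T1 CAS — after: cnt=4, r=3 — ok
T0 CAS — after: cnt=4, r=3 — retry
T0 LOAD — after: cnt=4, r=4 — load
T0 CAS — after: cnt=5, r=4 — ok
T1 LOAD — after: cnt=5, r=5 — load
T1 CAS — after: cnt=6, r=5 — ok
T1 LOAD — after: cnt=6, r=6 — load
T1 CAS — after: cnt=7, r=6 — ok
T1 LOAD — after: cnt=7, r=7 — load
T1 CAS — after: cnt=8, r=7 — ok
T1 LOAD — after: cnt=8, r=8 — load
T1 CAS — after: cnt=9, r=8 — ok
Log disagrees first at step 8.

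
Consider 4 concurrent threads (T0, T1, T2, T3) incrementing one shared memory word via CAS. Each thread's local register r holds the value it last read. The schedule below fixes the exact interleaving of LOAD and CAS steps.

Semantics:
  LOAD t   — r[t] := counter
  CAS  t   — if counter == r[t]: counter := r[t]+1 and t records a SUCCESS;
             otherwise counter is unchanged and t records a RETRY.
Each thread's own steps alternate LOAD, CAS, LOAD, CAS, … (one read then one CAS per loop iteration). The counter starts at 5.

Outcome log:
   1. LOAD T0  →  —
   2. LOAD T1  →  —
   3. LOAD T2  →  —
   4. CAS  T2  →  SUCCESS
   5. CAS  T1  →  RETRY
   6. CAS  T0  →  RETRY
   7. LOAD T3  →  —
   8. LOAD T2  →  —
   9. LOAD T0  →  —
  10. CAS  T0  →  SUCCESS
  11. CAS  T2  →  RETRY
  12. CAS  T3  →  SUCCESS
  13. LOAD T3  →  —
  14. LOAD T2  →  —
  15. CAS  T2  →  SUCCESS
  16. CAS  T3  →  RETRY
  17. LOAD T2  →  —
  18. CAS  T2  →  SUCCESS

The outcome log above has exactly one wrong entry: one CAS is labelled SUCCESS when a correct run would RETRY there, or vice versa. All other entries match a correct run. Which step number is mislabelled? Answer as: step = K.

Reference trace:
#1 T0 reads 5
#2 T1 reads 5
#3 T2 reads 5
#4 T2 CAS(5→6) writes; counter now 6
#5 T1 CAS(5→6) fails; counter now 6
#6 T0 CAS(5→6) fails; counter now 6
#7 T3 reads 6
#8 T2 reads 6
#9 T0 reads 6
#10 T0 CAS(6→7) writes; counter now 7
#11 T2 CAS(6→7) fails; counter now 7
#12 T3 CAS(6→7) fails; counter now 7
#13 T3 reads 7
#14 T2 reads 7
#15 T2 CAS(7→8) writes; counter now 8
#16 T3 CAS(7→8) fails; counter now 8
#17 T2 reads 8
#18 T2 CAS(8→9) writes; counter now 9
Log disagrees first at step 12.

step = 12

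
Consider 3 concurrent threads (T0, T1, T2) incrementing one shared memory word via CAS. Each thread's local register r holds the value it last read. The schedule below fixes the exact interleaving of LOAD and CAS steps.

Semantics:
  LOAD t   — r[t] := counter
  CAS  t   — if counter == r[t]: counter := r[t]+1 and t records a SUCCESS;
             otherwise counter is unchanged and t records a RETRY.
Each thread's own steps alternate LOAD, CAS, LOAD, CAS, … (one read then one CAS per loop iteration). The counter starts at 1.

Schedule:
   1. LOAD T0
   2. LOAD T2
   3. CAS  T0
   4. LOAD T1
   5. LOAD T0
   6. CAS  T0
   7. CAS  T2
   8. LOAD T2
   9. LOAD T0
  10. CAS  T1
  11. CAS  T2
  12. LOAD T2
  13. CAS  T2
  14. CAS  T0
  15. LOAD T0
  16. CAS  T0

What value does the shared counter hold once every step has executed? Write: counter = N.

1. LOAD T0 → mem=1 r[T0]=1 [LOAD]
2. LOAD T2 → mem=1 r[T2]=1 [LOAD]
3. CAS T0 → mem=2 r[T0]=1 [OK]
4. LOAD T1 → mem=2 r[T1]=2 [LOAD]
5. LOAD T0 → mem=2 r[T0]=2 [LOAD]
6. CAS T0 → mem=3 r[T0]=2 [OK]
7. CAS T2 → mem=3 r[T2]=1 [RETRY]
8. LOAD T2 → mem=3 r[T2]=3 [LOAD]
9. LOAD T0 → mem=3 r[T0]=3 [LOAD]
10. CAS T1 → mem=3 r[T1]=2 [RETRY]
11. CAS T2 → mem=4 r[T2]=3 [OK]
12. LOAD T2 → mem=4 r[T2]=4 [LOAD]
13. CAS T2 → mem=5 r[T2]=4 [OK]
14. CAS T0 → mem=5 r[T0]=3 [RETRY]
15. LOAD T0 → mem=5 r[T0]=5 [LOAD]
16. CAS T0 → mem=6 r[T0]=5 [OK]

counter = 6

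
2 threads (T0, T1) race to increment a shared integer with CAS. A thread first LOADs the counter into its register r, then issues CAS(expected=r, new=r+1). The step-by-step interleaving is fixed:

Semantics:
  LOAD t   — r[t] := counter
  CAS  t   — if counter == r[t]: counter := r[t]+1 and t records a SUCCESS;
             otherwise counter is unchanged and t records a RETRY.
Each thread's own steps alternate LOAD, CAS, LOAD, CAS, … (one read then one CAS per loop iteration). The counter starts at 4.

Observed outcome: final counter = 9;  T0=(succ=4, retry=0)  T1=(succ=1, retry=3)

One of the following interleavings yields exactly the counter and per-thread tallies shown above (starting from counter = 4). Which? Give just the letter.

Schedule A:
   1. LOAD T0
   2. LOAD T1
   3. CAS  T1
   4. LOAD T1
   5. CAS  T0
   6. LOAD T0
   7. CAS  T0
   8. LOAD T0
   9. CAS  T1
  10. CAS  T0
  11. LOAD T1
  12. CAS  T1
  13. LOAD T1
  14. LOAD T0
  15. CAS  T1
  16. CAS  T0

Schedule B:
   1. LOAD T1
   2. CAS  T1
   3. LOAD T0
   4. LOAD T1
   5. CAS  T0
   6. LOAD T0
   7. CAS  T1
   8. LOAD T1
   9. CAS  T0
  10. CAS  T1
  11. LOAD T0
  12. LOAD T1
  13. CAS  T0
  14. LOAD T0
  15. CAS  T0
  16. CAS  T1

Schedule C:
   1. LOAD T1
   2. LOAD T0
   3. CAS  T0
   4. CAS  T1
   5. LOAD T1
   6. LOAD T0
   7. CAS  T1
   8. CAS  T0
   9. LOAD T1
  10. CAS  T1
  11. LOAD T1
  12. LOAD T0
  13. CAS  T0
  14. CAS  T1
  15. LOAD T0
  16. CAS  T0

Simulating candidate B:
   1) LOAD T1:  M=4  r_T1=4
   2) CAS  T1:  M=5  r_T1=4 ✓
   3) LOAD T0:  M=5  r_T0=5
   4) LOAD T1:  M=5  r_T1=5
   5) CAS  T0:  M=6  r_T0=5 ✓
   6) LOAD T0:  M=6  r_T0=6
   7) CAS  T1:  M=6  r_T1=5 ✗
   8) LOAD T1:  M=6  r_T1=6
   9) CAS  T0:  M=7  r_T0=6 ✓
  10) CAS  T1:  M=7  r_T1=6 ✗
  11) LOAD T0:  M=7  r_T0=7
  12) LOAD T1:  M=7  r_T1=7
  13) CAS  T0:  M=8  r_T0=7 ✓
  14) LOAD T0:  M=8  r_T0=8
  15) CAS  T0:  M=9  r_T0=8 ✓
  16) CAS  T1:  M=9  r_T1=7 ✗

B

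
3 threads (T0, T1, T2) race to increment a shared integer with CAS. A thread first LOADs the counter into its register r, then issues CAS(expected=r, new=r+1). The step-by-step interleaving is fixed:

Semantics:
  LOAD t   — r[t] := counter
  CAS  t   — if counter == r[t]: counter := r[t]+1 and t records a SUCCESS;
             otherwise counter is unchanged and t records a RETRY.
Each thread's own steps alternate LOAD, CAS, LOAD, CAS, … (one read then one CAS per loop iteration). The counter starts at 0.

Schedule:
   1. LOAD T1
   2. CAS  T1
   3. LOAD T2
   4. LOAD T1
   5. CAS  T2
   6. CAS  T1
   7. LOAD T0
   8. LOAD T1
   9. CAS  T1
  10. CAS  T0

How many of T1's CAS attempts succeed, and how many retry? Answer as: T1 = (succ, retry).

step 1: T1 LOAD ⇒ load; ctr=0 reg=0
step 2: T1 CAS ⇒ ok; ctr=1 reg=0
step 3: T2 LOAD ⇒ load; ctr=1 reg=1
step 4: T1 LOAD ⇒ load; ctr=1 reg=1
step 5: T2 CAS ⇒ ok; ctr=2 reg=1
step 6: T1 CAS ⇒ retry; ctr=2 reg=1
step 7: T0 LOAD ⇒ load; ctr=2 reg=2
step 8: T1 LOAD ⇒ load; ctr=2 reg=2
step 9: T1 CAS ⇒ ok; ctr=3 reg=2
step 10: T0 CAS ⇒ retry; ctr=3 reg=2

T1 = (2, 1)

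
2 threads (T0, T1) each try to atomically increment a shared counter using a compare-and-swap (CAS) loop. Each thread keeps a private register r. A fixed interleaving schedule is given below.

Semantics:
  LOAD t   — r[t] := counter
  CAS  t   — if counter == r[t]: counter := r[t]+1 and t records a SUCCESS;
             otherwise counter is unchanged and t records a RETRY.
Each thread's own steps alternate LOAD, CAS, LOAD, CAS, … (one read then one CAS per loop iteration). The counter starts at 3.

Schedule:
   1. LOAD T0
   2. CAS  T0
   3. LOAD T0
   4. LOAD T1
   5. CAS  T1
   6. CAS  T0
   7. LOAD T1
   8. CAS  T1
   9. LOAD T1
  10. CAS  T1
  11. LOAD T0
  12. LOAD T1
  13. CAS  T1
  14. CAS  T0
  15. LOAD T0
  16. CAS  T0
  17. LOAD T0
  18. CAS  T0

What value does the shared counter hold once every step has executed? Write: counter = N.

#1 T0 reads 3
#2 T0 CAS(3→4) writes; counter now 4
#3 T0 reads 4
#4 T1 reads 4
#5 T1 CAS(4→5) writes; counter now 5
#6 T0 CAS(4→5) fails; counter now 5
#7 T1 reads 5
#8 T1 CAS(5→6) writes; counter now 6
#9 T1 reads 6
#10 T1 CAS(6→7) writes; counter now 7
#11 T0 reads 7
#12 T1 reads 7
#13 T1 CAS(7→8) writes; counter now 8
#14 T0 CAS(7→8) fails; counter now 8
#15 T0 reads 8
#16 T0 CAS(8→9) writes; counter now 9
#17 T0 reads 9
#18 T0 CAS(9→10) writes; counter now 10

counter = 10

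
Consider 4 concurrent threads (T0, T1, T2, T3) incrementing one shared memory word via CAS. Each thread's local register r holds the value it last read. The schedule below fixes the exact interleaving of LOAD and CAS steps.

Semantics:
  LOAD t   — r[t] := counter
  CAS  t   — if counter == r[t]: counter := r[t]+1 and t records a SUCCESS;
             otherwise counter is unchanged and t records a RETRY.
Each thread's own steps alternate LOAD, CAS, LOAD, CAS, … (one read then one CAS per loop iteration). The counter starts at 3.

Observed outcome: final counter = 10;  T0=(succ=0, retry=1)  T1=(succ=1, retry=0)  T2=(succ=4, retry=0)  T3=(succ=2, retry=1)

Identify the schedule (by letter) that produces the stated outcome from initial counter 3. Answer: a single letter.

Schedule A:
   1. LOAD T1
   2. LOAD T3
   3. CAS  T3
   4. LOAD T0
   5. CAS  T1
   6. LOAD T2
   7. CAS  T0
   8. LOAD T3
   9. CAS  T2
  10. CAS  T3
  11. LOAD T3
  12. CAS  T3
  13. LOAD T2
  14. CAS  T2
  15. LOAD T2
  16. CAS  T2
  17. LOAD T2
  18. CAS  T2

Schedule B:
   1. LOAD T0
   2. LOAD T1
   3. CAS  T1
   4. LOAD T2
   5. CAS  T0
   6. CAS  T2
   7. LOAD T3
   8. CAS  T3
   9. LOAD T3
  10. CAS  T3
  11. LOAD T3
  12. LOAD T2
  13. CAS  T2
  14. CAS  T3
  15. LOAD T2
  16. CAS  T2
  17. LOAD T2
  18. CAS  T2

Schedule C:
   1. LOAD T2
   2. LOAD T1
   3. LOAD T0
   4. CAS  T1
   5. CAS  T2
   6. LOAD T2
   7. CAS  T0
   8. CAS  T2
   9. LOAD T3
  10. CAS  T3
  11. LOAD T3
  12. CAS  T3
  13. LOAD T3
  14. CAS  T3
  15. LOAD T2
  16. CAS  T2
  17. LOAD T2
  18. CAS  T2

B

Simulating candidate B:
#1 T0 reads 3
#2 T1 reads 3
#3 T1 CAS(3→4) writes; counter now 4
#4 T2 reads 4
#5 T0 CAS(3→4) fails; counter now 4
#6 T2 CAS(4→5) writes; counter now 5
#7 T3 reads 5
#8 T3 CAS(5→6) writes; counter now 6
#9 T3 reads 6
#10 T3 CAS(6→7) writes; counter now 7
#11 T3 reads 7
#12 T2 reads 7
#13 T2 CAS(7→8) writes; counter now 8
#14 T3 CAS(7→8) fails; counter now 8
#15 T2 reads 8
#16 T2 CAS(8→9) writes; counter now 9
#17 T2 reads 9
#18 T2 CAS(9→10) writes; counter now 10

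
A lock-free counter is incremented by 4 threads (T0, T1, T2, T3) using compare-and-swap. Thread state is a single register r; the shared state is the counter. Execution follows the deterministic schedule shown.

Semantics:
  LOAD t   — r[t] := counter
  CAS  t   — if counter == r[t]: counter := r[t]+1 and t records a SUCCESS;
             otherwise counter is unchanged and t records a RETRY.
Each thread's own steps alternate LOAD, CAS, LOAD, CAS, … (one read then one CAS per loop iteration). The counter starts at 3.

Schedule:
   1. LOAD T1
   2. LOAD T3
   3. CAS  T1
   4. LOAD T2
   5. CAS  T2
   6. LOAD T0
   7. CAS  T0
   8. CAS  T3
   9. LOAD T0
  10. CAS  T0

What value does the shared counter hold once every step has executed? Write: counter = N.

[1] T1.load  rd  (counter 3, T1.r 3)
[2] T3.load  rd  (counter 3, T3.r 3)
[3] T1.cas  hit  (counter 4, T1.r 3)
[4] T2.load  rd  (counter 4, T2.r 4)
[5] T2.cas  hit  (counter 5, T2.r 4)
[6] T0.load  rd  (counter 5, T0.r 5)
[7] T0.cas  hit  (counter 6, T0.r 5)
[8] T3.cas  miss  (counter 6, T3.r 3)
[9] T0.load  rd  (counter 6, T0.r 6)
[10] T0.cas  hit  (counter 7, T0.r 6)

counter = 7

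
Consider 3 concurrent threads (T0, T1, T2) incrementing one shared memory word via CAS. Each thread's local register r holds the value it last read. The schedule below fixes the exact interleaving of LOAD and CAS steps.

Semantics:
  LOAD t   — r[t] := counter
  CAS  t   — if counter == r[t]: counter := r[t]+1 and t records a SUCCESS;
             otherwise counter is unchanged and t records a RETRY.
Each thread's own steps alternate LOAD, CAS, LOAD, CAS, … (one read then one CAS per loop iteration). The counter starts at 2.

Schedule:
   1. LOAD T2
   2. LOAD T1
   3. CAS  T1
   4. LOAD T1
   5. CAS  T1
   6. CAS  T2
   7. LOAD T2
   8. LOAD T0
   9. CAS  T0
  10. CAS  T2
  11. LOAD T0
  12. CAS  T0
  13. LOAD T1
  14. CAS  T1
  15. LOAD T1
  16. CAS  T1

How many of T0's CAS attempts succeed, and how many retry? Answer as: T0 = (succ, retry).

#1 T2 reads 2
#2 T1 reads 2
#3 T1 CAS(2→3) writes; counter now 3
#4 T1 reads 3
#5 T1 CAS(3→4) writes; counter now 4
#6 T2 CAS(2→3) fails; counter now 4
#7 T2 reads 4
#8 T0 reads 4
#9 T0 CAS(4→5) writes; counter now 5
#10 T2 CAS(4→5) fails; counter now 5
#11 T0 reads 5
#12 T0 CAS(5→6) writes; counter now 6
#13 T1 reads 6
#14 T1 CAS(6→7) writes; counter now 7
#15 T1 reads 7
#16 T1 CAS(7→8) writes; counter now 8

T0 = (2, 0)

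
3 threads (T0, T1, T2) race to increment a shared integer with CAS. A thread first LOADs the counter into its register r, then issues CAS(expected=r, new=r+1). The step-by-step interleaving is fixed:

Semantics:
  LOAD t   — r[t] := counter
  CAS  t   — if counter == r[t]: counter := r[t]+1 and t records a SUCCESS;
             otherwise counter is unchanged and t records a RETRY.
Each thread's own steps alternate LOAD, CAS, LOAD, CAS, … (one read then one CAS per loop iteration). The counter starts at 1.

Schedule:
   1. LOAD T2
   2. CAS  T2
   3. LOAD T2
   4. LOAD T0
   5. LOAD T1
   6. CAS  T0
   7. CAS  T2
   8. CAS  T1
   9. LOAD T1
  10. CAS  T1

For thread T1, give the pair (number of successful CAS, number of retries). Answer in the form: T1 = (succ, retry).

step 1: T2 LOAD ⇒ load; ctr=1 reg=1
step 2: T2 CAS ⇒ ok; ctr=2 reg=1
step 3: T2 LOAD ⇒ load; ctr=2 reg=2
step 4: T0 LOAD ⇒ load; ctr=2 reg=2
step 5: T1 LOAD ⇒ load; ctr=2 reg=2
step 6: T0 CAS ⇒ ok; ctr=3 reg=2
step 7: T2 CAS ⇒ retry; ctr=3 reg=2
step 8: T1 CAS ⇒ retry; ctr=3 reg=2
step 9: T1 LOAD ⇒ load; ctr=3 reg=3
step 10: T1 CAS ⇒ ok; ctr=4 reg=3

T1 = (1, 1)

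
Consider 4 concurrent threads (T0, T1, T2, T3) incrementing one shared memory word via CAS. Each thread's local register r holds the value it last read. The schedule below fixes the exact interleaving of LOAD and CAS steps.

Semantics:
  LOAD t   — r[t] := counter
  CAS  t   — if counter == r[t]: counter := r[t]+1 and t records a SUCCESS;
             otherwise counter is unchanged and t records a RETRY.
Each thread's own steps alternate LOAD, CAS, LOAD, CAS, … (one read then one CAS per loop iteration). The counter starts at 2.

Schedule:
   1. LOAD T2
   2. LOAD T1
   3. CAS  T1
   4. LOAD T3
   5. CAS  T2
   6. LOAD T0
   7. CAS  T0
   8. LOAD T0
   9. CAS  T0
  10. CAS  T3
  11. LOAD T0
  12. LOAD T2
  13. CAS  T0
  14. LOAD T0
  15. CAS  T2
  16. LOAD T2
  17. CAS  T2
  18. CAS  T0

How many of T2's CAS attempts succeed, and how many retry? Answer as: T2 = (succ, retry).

#1 T2 reads 2
#2 T1 reads 2
#3 T1 CAS(2→3) writes; counter now 3
#4 T3 reads 3
#5 T2 CAS(2→3) fails; counter now 3
#6 T0 reads 3
#7 T0 CAS(3→4) writes; counter now 4
#8 T0 reads 4
#9 T0 CAS(4→5) writes; counter now 5
#10 T3 CAS(3→4) fails; counter now 5
#11 T0 reads 5
#12 T2 reads 5
#13 T0 CAS(5→6) writes; counter now 6
#14 T0 reads 6
#15 T2 CAS(5→6) fails; counter now 6
#16 T2 reads 6
#17 T2 CAS(6→7) writes; counter now 7
#18 T0 CAS(6→7) fails; counter now 7

T2 = (1, 2)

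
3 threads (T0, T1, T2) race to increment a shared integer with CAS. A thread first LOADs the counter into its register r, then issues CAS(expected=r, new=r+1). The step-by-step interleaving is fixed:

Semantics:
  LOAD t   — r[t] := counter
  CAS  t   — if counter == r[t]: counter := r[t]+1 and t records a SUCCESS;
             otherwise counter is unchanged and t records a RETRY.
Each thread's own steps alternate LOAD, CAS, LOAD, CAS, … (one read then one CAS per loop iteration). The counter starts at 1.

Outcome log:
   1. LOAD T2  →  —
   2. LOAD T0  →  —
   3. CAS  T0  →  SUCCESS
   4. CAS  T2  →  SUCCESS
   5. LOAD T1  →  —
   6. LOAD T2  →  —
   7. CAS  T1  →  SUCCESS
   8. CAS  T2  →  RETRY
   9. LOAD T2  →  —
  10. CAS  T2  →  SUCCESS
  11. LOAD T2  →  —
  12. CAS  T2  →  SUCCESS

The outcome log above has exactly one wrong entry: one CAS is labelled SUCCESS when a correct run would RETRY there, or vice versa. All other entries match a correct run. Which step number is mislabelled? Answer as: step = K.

step = 4

Correct run:
[1] T2.load  rd  (counter 1, T2.r 1)
[2] T0.load  rd  (counter 1, T0.r 1)
[3] T0.cas  hit  (counter 2, T0.r 1)
[4] T2.cas  miss  (counter 2, T2.r 1)
[5] T1.load  rd  (counter 2, T1.r 2)
[6] T2.load  rd  (counter 2, T2.r 2)
[7] T1.cas  hit  (counter 3, T1.r 2)
[8] T2.cas  miss  (counter 3, T2.r 2)
[9] T2.load  rd  (counter 3, T2.r 3)
[10] T2.cas  hit  (counter 4, T2.r 3)
[11] T2.load  rd  (counter 4, T2.r 4)
[12] T2.cas  hit  (counter 5, T2.r 4)
Flip is step 4.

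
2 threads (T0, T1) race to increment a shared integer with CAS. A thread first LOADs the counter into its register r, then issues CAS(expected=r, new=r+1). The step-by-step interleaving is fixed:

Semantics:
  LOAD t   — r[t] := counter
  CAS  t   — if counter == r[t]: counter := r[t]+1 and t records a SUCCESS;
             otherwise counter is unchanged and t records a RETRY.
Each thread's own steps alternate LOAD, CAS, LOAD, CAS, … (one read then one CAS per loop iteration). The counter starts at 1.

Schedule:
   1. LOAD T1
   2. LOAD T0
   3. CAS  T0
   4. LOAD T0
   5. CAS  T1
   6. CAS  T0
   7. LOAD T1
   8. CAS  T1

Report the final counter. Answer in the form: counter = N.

1. LOAD T1 → mem=1 r[T1]=1 [LOAD]
2. LOAD T0 → mem=1 r[T0]=1 [LOAD]
3. CAS T0 → mem=2 r[T0]=1 [OK]
4. LOAD T0 → mem=2 r[T0]=2 [LOAD]
5. CAS T1 → mem=2 r[T1]=1 [RETRY]
6. CAS T0 → mem=3 r[T0]=2 [OK]
7. LOAD T1 → mem=3 r[T1]=3 [LOAD]
8. CAS T1 → mem=4 r[T1]=3 [OK]

counter = 4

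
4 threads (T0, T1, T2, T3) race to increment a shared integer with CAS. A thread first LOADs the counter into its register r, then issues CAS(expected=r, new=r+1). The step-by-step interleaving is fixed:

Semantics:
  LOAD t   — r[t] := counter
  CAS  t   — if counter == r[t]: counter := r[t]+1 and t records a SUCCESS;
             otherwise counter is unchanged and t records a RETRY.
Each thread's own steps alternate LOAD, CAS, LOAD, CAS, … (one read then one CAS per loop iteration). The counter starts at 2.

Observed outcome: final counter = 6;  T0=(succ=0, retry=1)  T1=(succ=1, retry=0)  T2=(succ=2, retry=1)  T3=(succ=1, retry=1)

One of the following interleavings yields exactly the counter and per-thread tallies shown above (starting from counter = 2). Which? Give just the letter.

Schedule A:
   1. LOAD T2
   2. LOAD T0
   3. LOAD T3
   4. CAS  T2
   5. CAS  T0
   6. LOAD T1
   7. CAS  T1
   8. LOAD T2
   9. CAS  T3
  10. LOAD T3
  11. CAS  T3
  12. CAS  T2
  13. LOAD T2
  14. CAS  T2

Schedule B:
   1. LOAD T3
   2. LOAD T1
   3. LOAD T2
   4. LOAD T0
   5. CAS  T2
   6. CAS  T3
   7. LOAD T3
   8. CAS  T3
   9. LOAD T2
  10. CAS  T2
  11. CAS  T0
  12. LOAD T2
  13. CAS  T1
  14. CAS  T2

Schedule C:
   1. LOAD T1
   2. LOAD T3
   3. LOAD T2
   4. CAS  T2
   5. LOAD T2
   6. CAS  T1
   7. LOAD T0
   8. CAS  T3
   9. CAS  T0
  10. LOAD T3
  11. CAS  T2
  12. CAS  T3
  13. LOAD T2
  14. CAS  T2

Tracing schedule A:
   1) LOAD T2:  M=2  r_T2=2
   2) LOAD T0:  M=2  r_T0=2
   3) LOAD T3:  M=2  r_T3=2
   4) CAS  T2:  M=3  r_T2=2 ✓
   5) CAS  T0:  M=3  r_T0=2 ✗
   6) LOAD T1:  M=3  r_T1=3
   7) CAS  T1:  M=4  r_T1=3 ✓
   8) LOAD T2:  M=4  r_T2=4
   9) CAS  T3:  M=4  r_T3=2 ✗
  10) LOAD T3:  M=4  r_T3=4
  11) CAS  T3:  M=5  r_T3=4 ✓
  12) CAS  T2:  M=5  r_T2=4 ✗
  13) LOAD T2:  M=5  r_T2=5
  14) CAS  T2:  M=6  r_T2=5 ✓

A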